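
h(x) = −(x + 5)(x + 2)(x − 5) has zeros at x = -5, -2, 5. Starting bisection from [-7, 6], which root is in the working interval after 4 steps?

5

m = -0.5, h(m) = 37.125 (+); new bracket [-0.5, 6]
m = 2.75, h(m) = 82.828125 (+); new bracket [2.75, 6]
m = 4.375, h(m) = 37.353516 (+); new bracket [4.375, 6]
m = 5.1875, h(m) = -13.7292 (−); new bracket [4.375, 5.1875]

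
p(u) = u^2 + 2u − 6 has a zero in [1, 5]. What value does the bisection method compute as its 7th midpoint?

m = 3, p(m) = 9 (+); new bracket [1, 3]
m = 2, p(m) = 2 (+); new bracket [1, 2]
m = 1.5, p(m) = -0.75 (−); new bracket [1.5, 2]
m = 1.75, p(m) = 0.5625 (+); new bracket [1.5, 1.75]
m = 1.625, p(m) = -0.1094 (−); new bracket [1.625, 1.75]
m = 1.6875, p(m) = 0.2227 (+); new bracket [1.625, 1.6875]
m = 1.65625, p(m) = 0.0557 (+); new bracket [1.625, 1.65625]

1.65625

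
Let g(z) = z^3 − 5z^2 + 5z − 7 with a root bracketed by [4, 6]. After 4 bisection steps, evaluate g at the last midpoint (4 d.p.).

-1.2637

z = 5 gives g = 18, positive; keep [4, 5]
z = 4.5 gives g = 5.375, positive; keep [4, 4.5]
z = 4.25 gives g = 0.703125, positive; keep [4, 4.25]
z = 4.125 gives g = -1.2637, negative; keep [4.125, 4.25]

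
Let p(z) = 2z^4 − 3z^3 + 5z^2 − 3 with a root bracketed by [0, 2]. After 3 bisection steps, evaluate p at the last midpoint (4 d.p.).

m = 1, p(m) = 1 (+); new bracket [0, 1]
m = 0.5, p(m) = -2 (−); new bracket [0.5, 1]
m = 0.75, p(m) = -0.820312 (−); new bracket [0.75, 1]

-0.8203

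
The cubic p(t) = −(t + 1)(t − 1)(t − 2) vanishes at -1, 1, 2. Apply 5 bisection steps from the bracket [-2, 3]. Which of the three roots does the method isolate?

-1

m = 0.5, p(m) = -1.125 (−); new bracket [-2, 0.5]
m = -0.75, p(m) = -1.203125 (−); new bracket [-2, -0.75]
m = -1.375, p(m) = 3.005859 (+); new bracket [-1.375, -0.75]
m = -1.0625, p(m) = 0.3948 (+); new bracket [-1.0625, -0.75]
m = -0.90625, p(m) = -0.5194 (−); new bracket [-1.0625, -0.90625]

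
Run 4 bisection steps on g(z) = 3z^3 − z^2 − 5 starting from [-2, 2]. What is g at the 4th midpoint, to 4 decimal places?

-0.7031

g(0) = -5 < 0, so the root lies in [0, 2]
g(1) = -3 < 0, so the root lies in [1, 2]
g(1.5) = 2.875 > 0, so the root lies in [1, 1.5]
g(1.25) = -0.7031 < 0, so the root lies in [1.25, 1.5]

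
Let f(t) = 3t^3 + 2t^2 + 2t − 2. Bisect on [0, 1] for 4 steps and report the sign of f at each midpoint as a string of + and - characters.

-+++

midpoint 0.5: f = -0.125 < 0 → [0.5, 1]
midpoint 0.75: f = 1.890625 > 0 → [0.5, 0.75]
midpoint 0.625: f = 0.763672 > 0 → [0.5, 0.625]
midpoint 0.5625: f = 0.2917 > 0 → [0.5, 0.5625]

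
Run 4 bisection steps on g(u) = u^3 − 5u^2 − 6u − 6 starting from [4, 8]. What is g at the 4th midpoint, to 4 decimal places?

5.3281

m = 6, g(m) = -6 (−); new bracket [6, 8]
m = 7, g(m) = 50 (+); new bracket [6, 7]
m = 6.5, g(m) = 18.375 (+); new bracket [6, 6.5]
m = 6.25, g(m) = 5.3281 (+); new bracket [6, 6.25]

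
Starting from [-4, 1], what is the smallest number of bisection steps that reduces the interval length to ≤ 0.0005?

Width after n steps is 5/2^n. Need 2^n ≥ 5/0.0005 = 10000.
2^13 = 8192 < 10000 ≤ 2^14 = 16384, so n = 14.

14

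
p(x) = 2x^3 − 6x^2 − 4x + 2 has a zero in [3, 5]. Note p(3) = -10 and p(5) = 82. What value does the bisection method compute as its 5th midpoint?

3.4375

x = 4 gives p = 18, positive; keep [3, 4]
x = 3.5 gives p = 0.25, positive; keep [3, 3.5]
x = 3.25 gives p = -5.71875, negative; keep [3.25, 3.5]
x = 3.375 gives p = -2.957, negative; keep [3.375, 3.5]
x = 3.4375 gives p = -1.4106, negative; keep [3.4375, 3.5]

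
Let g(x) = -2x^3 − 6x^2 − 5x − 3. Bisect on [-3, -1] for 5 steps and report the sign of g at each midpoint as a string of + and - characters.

m = -2, g(m) = -1 (−); new bracket [-3, -2]
m = -2.5, g(m) = 3.25 (+); new bracket [-2.5, -2]
m = -2.25, g(m) = 0.65625 (+); new bracket [-2.25, -2]
m = -2.125, g(m) = -0.2773 (−); new bracket [-2.25, -2.125]
m = -2.1875, g(m) = 0.1616 (+); new bracket [-2.1875, -2.125]

-++-+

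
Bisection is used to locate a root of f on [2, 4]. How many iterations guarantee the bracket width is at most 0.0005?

12

Width after n steps is 2/2^n. Need 2^n ≥ 2/0.0005 = 4000.
2^11 = 2048 < 4000 ≤ 2^12 = 4096, so n = 12.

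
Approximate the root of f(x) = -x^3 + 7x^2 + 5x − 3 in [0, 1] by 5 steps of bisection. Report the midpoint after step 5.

midpoint 0.5: f = 1.125 > 0 → [0, 0.5]
midpoint 0.25: f = -1.328125 < 0 → [0.25, 0.5]
midpoint 0.375: f = -0.193359 < 0 → [0.375, 0.5]
midpoint 0.4375: f = 0.4436 > 0 → [0.375, 0.4375]
midpoint 0.40625: f = 0.1195 > 0 → [0.375, 0.40625]

0.40625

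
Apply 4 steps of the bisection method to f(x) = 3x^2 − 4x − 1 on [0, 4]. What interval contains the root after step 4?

[1.5, 1.75]

midpoint 2: f = 3 > 0 → [0, 2]
midpoint 1: f = -2 < 0 → [1, 2]
midpoint 1.5: f = -0.25 < 0 → [1.5, 2]
midpoint 1.75: f = 1.1875 > 0 → [1.5, 1.75]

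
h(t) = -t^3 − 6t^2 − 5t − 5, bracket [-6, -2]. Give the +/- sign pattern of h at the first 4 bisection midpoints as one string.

m = -4, h(m) = -17 (−); new bracket [-6, -4]
m = -5, h(m) = -5 (−); new bracket [-6, -5]
m = -5.5, h(m) = 7.375 (+); new bracket [-5.5, -5]
m = -5.25, h(m) = 0.5781 (+); new bracket [-5.25, -5]

--++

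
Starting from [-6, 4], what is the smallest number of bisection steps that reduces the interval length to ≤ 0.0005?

Width after n steps is 10/2^n. Need 2^n ≥ 10/0.0005 = 20000.
2^14 = 16384 < 20000 ≤ 2^15 = 32768, so n = 15.

15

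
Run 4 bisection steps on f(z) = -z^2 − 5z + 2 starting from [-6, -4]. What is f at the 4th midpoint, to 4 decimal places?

-0.0156

m = -5, f(m) = 2 (+); new bracket [-6, -5]
m = -5.5, f(m) = -0.75 (−); new bracket [-5.5, -5]
m = -5.25, f(m) = 0.6875 (+); new bracket [-5.5, -5.25]
m = -5.375, f(m) = -0.0156 (−); new bracket [-5.375, -5.25]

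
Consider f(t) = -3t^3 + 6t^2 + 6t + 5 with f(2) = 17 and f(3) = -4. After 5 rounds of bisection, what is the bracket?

[2.875, 2.90625]

m = 2.5, f(m) = 10.625 (+); new bracket [2.5, 3]
m = 2.75, f(m) = 4.484375 (+); new bracket [2.75, 3]
m = 2.875, f(m) = 0.552734 (+); new bracket [2.875, 3]
m = 2.9375, f(m) = -1.6438 (−); new bracket [2.875, 2.9375]
m = 2.90625, f(m) = -0.5258 (−); new bracket [2.875, 2.90625]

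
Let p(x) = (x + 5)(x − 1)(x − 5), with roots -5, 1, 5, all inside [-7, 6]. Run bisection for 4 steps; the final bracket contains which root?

-5

midpoint -0.5: p = 37.125 > 0 → [-7, -0.5]
midpoint -3.75: p = 51.953125 > 0 → [-7, -3.75]
midpoint -5.375: p = -24.802734 < 0 → [-5.375, -3.75]
midpoint -4.5625: p = 23.2712 > 0 → [-5.375, -4.5625]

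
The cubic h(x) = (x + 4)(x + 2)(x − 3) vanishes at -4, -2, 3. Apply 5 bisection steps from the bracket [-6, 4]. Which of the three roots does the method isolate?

3

x = -1 gives h = -12, negative; keep [-1, 4]
x = 1.5 gives h = -28.875, negative; keep [1.5, 4]
x = 2.75 gives h = -8.015625, negative; keep [2.75, 4]
x = 3.375 gives h = 14.8652, positive; keep [2.75, 3.375]
x = 3.0625 gives h = 2.2346, positive; keep [2.75, 3.0625]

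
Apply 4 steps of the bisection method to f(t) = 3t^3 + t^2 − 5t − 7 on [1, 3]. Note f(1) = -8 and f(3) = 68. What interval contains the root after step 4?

[1.5, 1.625]

m = 2, f(m) = 11 (+); new bracket [1, 2]
m = 1.5, f(m) = -2.125 (−); new bracket [1.5, 2]
m = 1.75, f(m) = 3.390625 (+); new bracket [1.5, 1.75]
m = 1.625, f(m) = 0.3887 (+); new bracket [1.5, 1.625]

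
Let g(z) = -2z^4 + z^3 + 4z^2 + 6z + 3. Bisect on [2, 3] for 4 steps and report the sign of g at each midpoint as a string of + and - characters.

--+-

g(2.5) = -19.5 < 0, so the root lies in [2, 2.5]
g(2.25) = -3.117188 < 0, so the root lies in [2, 2.25]
g(2.125) = 2.626465 > 0, so the root lies in [2.125, 2.25]
g(2.1875) = -0.0623 < 0, so the root lies in [2.125, 2.1875]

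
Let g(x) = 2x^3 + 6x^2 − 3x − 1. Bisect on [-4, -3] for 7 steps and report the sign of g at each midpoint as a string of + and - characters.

-++--+-

m = -3.5, g(m) = -2.75 (−); new bracket [-3.5, -3]
m = -3.25, g(m) = 3.46875 (+); new bracket [-3.5, -3.25]
m = -3.375, g(m) = 0.582031 (+); new bracket [-3.5, -3.375]
m = -3.4375, g(m) = -1.0269 (−); new bracket [-3.4375, -3.375]
m = -3.40625, g(m) = -0.2083 (−); new bracket [-3.40625, -3.375]
m = -3.390625, g(m) = 0.1904 (+); new bracket [-3.40625, -3.390625]
m = -3.3984375, g(m) = -0.0081 (−); new bracket [-3.3984375, -3.390625]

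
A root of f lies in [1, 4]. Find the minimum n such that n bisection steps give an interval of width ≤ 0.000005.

20

Width after n steps is 3/2^n. Need 2^n ≥ 3/0.000005 = 600000.
2^19 = 524288 < 600000 ≤ 2^20 = 1048576, so n = 20.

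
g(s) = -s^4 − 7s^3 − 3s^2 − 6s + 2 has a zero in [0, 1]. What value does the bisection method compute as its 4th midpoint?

0.3125

g(0.5) = -2.6875 < 0, so the root lies in [0, 0.5]
g(0.25) = 0.199219 > 0, so the root lies in [0.25, 0.5]
g(0.375) = -1.060791 < 0, so the root lies in [0.25, 0.375]
g(0.3125) = -0.3911 < 0, so the root lies in [0.25, 0.3125]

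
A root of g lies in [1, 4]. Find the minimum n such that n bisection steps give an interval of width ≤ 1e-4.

15

Width after n steps is 3/2^n. Need 2^n ≥ 3/1e-4 = 30000.
2^14 = 16384 < 30000 ≤ 2^15 = 32768, so n = 15.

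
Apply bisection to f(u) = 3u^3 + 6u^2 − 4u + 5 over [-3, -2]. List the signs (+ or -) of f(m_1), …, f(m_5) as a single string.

+-++-

u = -2.5 gives f = 5.625, positive; keep [-3, -2.5]
u = -2.75 gives f = -1.015625, negative; keep [-2.75, -2.5]
u = -2.625 gives f = 2.580078, positive; keep [-2.75, -2.625]
u = -2.6875 gives f = 0.8533, positive; keep [-2.75, -2.6875]
u = -2.71875 gives f = -0.0631, negative; keep [-2.71875, -2.6875]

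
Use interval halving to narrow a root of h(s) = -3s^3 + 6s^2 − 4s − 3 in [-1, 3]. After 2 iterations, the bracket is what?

midpoint 1: h = -4 < 0 → [-1, 1]
midpoint 0: h = -3 < 0 → [-1, 0]

[-1, 0]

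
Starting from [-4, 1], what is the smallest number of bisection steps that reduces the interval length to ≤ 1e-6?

23

Width after n steps is 5/2^n. Need 2^n ≥ 5/1e-6 = 5000000.
2^22 = 4194304 < 5000000 ≤ 2^23 = 8388608, so n = 23.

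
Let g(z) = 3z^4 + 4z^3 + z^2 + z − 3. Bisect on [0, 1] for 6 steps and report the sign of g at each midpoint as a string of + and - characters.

-+-+--

midpoint 0.5: g = -1.5625 < 0 → [0.5, 1]
midpoint 0.75: g = 0.949219 > 0 → [0.5, 0.75]
midpoint 0.625: g = -0.550049 < 0 → [0.625, 0.75]
midpoint 0.6875: g = 0.1302 > 0 → [0.625, 0.6875]
midpoint 0.65625: g = -0.2262 < 0 → [0.65625, 0.6875]
midpoint 0.671875: g = -0.0522 < 0 → [0.671875, 0.6875]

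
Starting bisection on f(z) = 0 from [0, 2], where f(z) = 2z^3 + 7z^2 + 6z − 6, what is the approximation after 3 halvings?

midpoint 1: f = 9 > 0 → [0, 1]
midpoint 0.5: f = -1 < 0 → [0.5, 1]
midpoint 0.75: f = 3.28125 > 0 → [0.5, 0.75]

0.75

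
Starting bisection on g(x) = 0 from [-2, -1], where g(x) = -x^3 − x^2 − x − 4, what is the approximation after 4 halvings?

midpoint -1.5: g = -1.375 < 0 → [-2, -1.5]
midpoint -1.75: g = 0.046875 > 0 → [-1.75, -1.5]
midpoint -1.625: g = -0.724609 < 0 → [-1.75, -1.625]
midpoint -1.6875: g = -0.3547 < 0 → [-1.75, -1.6875]

-1.6875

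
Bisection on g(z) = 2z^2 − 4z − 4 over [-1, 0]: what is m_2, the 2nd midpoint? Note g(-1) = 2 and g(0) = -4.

-0.75

z = -0.5 gives g = -1.5, negative; keep [-1, -0.5]
z = -0.75 gives g = 0.125, positive; keep [-0.75, -0.5]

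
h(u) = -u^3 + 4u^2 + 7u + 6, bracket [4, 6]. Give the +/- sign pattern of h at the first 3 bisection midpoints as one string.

u = 5 gives h = 16, positive; keep [5, 6]
u = 5.5 gives h = -0.875, negative; keep [5, 5.5]
u = 5.25 gives h = 8.296875, positive; keep [5.25, 5.5]

+-+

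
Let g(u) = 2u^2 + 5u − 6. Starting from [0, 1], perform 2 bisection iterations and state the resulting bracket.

midpoint 0.5: g = -3 < 0 → [0.5, 1]
midpoint 0.75: g = -1.125 < 0 → [0.75, 1]

[0.75, 1]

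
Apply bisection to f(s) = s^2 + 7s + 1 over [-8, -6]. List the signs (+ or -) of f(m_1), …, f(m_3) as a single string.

+--

f(-7) = 1 > 0, so the root lies in [-7, -6]
f(-6.5) = -2.25 < 0, so the root lies in [-7, -6.5]
f(-6.75) = -0.6875 < 0, so the root lies in [-7, -6.75]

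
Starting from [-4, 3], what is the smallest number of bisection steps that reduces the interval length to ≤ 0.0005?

Width after n steps is 7/2^n. Need 2^n ≥ 7/0.0005 = 14000.
2^13 = 8192 < 14000 ≤ 2^14 = 16384, so n = 14.

14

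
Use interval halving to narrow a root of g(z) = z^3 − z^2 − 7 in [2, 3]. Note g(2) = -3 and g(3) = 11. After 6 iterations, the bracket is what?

m = 2.5, g(m) = 2.375 (+); new bracket [2, 2.5]
m = 2.25, g(m) = -0.671875 (−); new bracket [2.25, 2.5]
m = 2.375, g(m) = 0.755859 (+); new bracket [2.25, 2.375]
m = 2.3125, g(m) = 0.0188 (+); new bracket [2.25, 2.3125]
m = 2.28125, g(m) = -0.3322 (−); new bracket [2.28125, 2.3125]
m = 2.296875, g(m) = -0.1582 (−); new bracket [2.296875, 2.3125]

[2.296875, 2.3125]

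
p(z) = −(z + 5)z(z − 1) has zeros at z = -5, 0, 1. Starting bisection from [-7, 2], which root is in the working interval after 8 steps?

-5

m = -2.5, p(m) = -21.875 (−); new bracket [-7, -2.5]
m = -4.75, p(m) = -6.828125 (−); new bracket [-7, -4.75]
m = -5.875, p(m) = 35.341797 (+); new bracket [-5.875, -4.75]
m = -5.3125, p(m) = 10.4797 (+); new bracket [-5.3125, -4.75]
m = -5.03125, p(m) = 0.9483 (+); new bracket [-5.03125, -4.75]
m = -4.890625, p(m) = -3.151 (−); new bracket [-5.03125, -4.890625]
m = -4.9609375, p(m) = -1.1551 (−); new bracket [-5.03125, -4.9609375]
m = -4.99609375, p(m) = -0.117 (−); new bracket [-5.03125, -4.99609375]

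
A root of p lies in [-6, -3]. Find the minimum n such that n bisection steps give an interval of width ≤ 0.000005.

Width after n steps is 3/2^n. Need 2^n ≥ 3/0.000005 = 600000.
2^19 = 524288 < 600000 ≤ 2^20 = 1048576, so n = 20.

20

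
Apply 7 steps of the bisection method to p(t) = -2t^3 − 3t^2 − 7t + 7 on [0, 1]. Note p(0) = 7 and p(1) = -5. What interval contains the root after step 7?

midpoint 0.5: p = 2.5 > 0 → [0.5, 1]
midpoint 0.75: p = -0.78125 < 0 → [0.5, 0.75]
midpoint 0.625: p = 0.964844 > 0 → [0.625, 0.75]
midpoint 0.6875: p = 0.1196 > 0 → [0.6875, 0.75]
midpoint 0.71875: p = -0.3237 < 0 → [0.6875, 0.71875]
midpoint 0.703125: p = -0.1003 < 0 → [0.6875, 0.703125]
midpoint 0.6953125: p = 0.0101 > 0 → [0.6953125, 0.703125]

[0.6953125, 0.703125]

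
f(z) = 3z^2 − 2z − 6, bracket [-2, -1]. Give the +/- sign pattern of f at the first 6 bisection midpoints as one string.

+++---

z = -1.5 gives f = 3.75, positive; keep [-1.5, -1]
z = -1.25 gives f = 1.1875, positive; keep [-1.25, -1]
z = -1.125 gives f = 0.046875, positive; keep [-1.125, -1]
z = -1.0625 gives f = -0.4883, negative; keep [-1.125, -1.0625]
z = -1.09375 gives f = -0.2236, negative; keep [-1.125, -1.09375]
z = -1.109375 gives f = -0.0891, negative; keep [-1.125, -1.109375]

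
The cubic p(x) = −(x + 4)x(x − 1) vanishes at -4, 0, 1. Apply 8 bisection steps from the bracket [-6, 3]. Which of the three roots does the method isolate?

-4

x = -1.5 gives p = -9.375, negative; keep [-6, -1.5]
x = -3.75 gives p = -4.453125, negative; keep [-6, -3.75]
x = -4.875 gives p = 25.060547, positive; keep [-4.875, -3.75]
x = -4.3125 gives p = 7.1594, positive; keep [-4.3125, -3.75]
x = -4.03125 gives p = 0.6338, positive; keep [-4.03125, -3.75]
x = -3.890625 gives p = -2.0811, negative; keep [-4.03125, -3.890625]
x = -3.9609375 gives p = -0.7676, negative; keep [-4.03125, -3.9609375]
x = -3.99609375 gives p = -0.078, negative; keep [-4.03125, -3.99609375]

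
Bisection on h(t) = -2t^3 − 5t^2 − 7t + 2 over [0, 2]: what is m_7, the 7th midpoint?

0.234375

midpoint 1: h = -12 < 0 → [0, 1]
midpoint 0.5: h = -3 < 0 → [0, 0.5]
midpoint 0.25: h = -0.09375 < 0 → [0, 0.25]
midpoint 0.125: h = 1.043 > 0 → [0.125, 0.25]
midpoint 0.1875: h = 0.4985 > 0 → [0.1875, 0.25]
midpoint 0.21875: h = 0.2086 > 0 → [0.21875, 0.25]
midpoint 0.234375: h = 0.059 > 0 → [0.234375, 0.25]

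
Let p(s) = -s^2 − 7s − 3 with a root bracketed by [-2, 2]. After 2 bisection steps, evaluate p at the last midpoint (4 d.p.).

midpoint 0: p = -3 < 0 → [-2, 0]
midpoint -1: p = 3 > 0 → [-1, 0]

3.0000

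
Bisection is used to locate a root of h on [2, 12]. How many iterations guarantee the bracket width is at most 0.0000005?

Width after n steps is 10/2^n. Need 2^n ≥ 10/0.0000005 = 20000000.
2^24 = 16777216 < 20000000 ≤ 2^25 = 33554432, so n = 25.

25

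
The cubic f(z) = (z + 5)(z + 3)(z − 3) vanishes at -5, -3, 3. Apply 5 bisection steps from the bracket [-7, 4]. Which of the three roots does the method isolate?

f(-1.5) = -23.625 < 0, so the root lies in [-1.5, 4]
f(1.25) = -46.484375 < 0, so the root lies in [1.25, 4]
f(2.625) = -16.083984 < 0, so the root lies in [2.625, 4]
f(3.3125) = 16.3977 > 0, so the root lies in [2.625, 3.3125]
f(2.96875) = -1.4864 < 0, so the root lies in [2.96875, 3.3125]

3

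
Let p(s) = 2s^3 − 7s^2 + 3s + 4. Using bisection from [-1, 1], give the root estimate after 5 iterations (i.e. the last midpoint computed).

-0.5625

midpoint 0: p = 4 > 0 → [-1, 0]
midpoint -0.5: p = 0.5 > 0 → [-1, -0.5]
midpoint -0.75: p = -3.03125 < 0 → [-0.75, -0.5]
midpoint -0.625: p = -1.0977 < 0 → [-0.625, -0.5]
midpoint -0.5625: p = -0.2583 < 0 → [-0.5625, -0.5]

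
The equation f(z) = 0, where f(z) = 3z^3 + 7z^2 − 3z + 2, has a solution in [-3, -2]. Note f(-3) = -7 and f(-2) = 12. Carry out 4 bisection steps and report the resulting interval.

[-2.8125, -2.75]

midpoint -2.5: f = 6.375 > 0 → [-3, -2.5]
midpoint -2.75: f = 0.796875 > 0 → [-3, -2.75]
midpoint -2.875: f = -2.806641 < 0 → [-2.875, -2.75]
midpoint -2.8125: f = -0.9333 < 0 → [-2.8125, -2.75]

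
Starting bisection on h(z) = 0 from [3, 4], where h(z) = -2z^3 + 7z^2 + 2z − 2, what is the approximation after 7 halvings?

h(3.5) = 5 > 0, so the root lies in [3.5, 4]
h(3.75) = -1.53125 < 0, so the root lies in [3.5, 3.75]
h(3.625) = 1.964844 > 0, so the root lies in [3.625, 3.75]
h(3.6875) = 0.2759 > 0, so the root lies in [3.6875, 3.75]
h(3.71875) = -0.6127 < 0, so the root lies in [3.6875, 3.71875]
h(3.703125) = -0.1647 < 0, so the root lies in [3.6875, 3.703125]
h(3.6953125) = 0.0565 > 0, so the root lies in [3.6953125, 3.703125]

3.6953125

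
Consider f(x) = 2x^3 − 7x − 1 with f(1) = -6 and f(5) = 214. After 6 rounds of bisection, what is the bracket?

[1.9375, 2]

f(3) = 32 > 0, so the root lies in [1, 3]
f(2) = 1 > 0, so the root lies in [1, 2]
f(1.5) = -4.75 < 0, so the root lies in [1.5, 2]
f(1.75) = -2.5312 < 0, so the root lies in [1.75, 2]
f(1.875) = -0.9414 < 0, so the root lies in [1.875, 2]
f(1.9375) = -0.0161 < 0, so the root lies in [1.9375, 2]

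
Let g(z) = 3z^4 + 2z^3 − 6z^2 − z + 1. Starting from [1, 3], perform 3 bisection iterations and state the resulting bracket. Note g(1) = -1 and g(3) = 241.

midpoint 2: g = 39 > 0 → [1, 2]
midpoint 1.5: g = 7.9375 > 0 → [1, 1.5]
midpoint 1.25: g = 1.605469 > 0 → [1, 1.25]

[1, 1.25]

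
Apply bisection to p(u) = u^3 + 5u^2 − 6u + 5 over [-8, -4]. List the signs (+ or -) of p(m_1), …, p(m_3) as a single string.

p(-6) = 5 > 0, so the root lies in [-8, -6]
p(-7) = -51 < 0, so the root lies in [-7, -6]
p(-6.5) = -19.375 < 0, so the root lies in [-6.5, -6]

+--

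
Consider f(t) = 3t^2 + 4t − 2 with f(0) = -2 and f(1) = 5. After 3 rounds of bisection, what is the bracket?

[0.375, 0.5]

f(0.5) = 0.75 > 0, so the root lies in [0, 0.5]
f(0.25) = -0.8125 < 0, so the root lies in [0.25, 0.5]
f(0.375) = -0.078125 < 0, so the root lies in [0.375, 0.5]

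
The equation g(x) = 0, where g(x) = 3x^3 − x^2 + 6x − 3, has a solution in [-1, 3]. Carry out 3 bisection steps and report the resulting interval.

m = 1, g(m) = 5 (+); new bracket [-1, 1]
m = 0, g(m) = -3 (−); new bracket [0, 1]
m = 0.5, g(m) = 0.125 (+); new bracket [0, 0.5]

[0, 0.5]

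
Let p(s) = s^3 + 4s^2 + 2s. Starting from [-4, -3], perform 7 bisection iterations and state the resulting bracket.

[-3.421875, -3.4140625]

p(-3.5) = -0.875 < 0, so the root lies in [-3.5, -3]
p(-3.25) = 1.421875 > 0, so the root lies in [-3.5, -3.25]
p(-3.375) = 0.369141 > 0, so the root lies in [-3.5, -3.375]
p(-3.4375) = -0.2283 < 0, so the root lies in [-3.4375, -3.375]
p(-3.40625) = 0.0765 > 0, so the root lies in [-3.4375, -3.40625]
p(-3.421875) = -0.0744 < 0, so the root lies in [-3.421875, -3.40625]
p(-3.4140625) = 0.0015 > 0, so the root lies in [-3.421875, -3.4140625]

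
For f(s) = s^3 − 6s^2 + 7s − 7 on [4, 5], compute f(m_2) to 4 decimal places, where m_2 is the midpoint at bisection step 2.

f(4.5) = -5.875 < 0, so the root lies in [4.5, 5]
f(4.75) = -1.953125 < 0, so the root lies in [4.75, 5]

-1.9531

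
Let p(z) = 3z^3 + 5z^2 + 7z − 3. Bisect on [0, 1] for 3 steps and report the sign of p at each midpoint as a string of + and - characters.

+-+

m = 0.5, p(m) = 2.125 (+); new bracket [0, 0.5]
m = 0.25, p(m) = -0.890625 (−); new bracket [0.25, 0.5]
m = 0.375, p(m) = 0.486328 (+); new bracket [0.25, 0.375]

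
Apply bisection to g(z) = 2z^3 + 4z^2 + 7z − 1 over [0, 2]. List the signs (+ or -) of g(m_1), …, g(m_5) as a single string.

+++-+

m = 1, g(m) = 12 (+); new bracket [0, 1]
m = 0.5, g(m) = 3.75 (+); new bracket [0, 0.5]
m = 0.25, g(m) = 1.03125 (+); new bracket [0, 0.25]
m = 0.125, g(m) = -0.0586 (−); new bracket [0.125, 0.25]
m = 0.1875, g(m) = 0.4663 (+); new bracket [0.125, 0.1875]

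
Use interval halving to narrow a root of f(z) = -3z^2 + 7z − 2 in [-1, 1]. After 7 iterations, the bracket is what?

[0.328125, 0.34375]

z = 0 gives f = -2, negative; keep [0, 1]
z = 0.5 gives f = 0.75, positive; keep [0, 0.5]
z = 0.25 gives f = -0.4375, negative; keep [0.25, 0.5]
z = 0.375 gives f = 0.2031, positive; keep [0.25, 0.375]
z = 0.3125 gives f = -0.1055, negative; keep [0.3125, 0.375]
z = 0.34375 gives f = 0.0518, positive; keep [0.3125, 0.34375]
z = 0.328125 gives f = -0.0261, negative; keep [0.328125, 0.34375]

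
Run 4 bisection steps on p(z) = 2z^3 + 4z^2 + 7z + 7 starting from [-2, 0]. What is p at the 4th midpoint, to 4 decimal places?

m = -1, p(m) = 2 (+); new bracket [-2, -1]
m = -1.5, p(m) = -1.25 (−); new bracket [-1.5, -1]
m = -1.25, p(m) = 0.59375 (+); new bracket [-1.5, -1.25]
m = -1.375, p(m) = -0.2617 (−); new bracket [-1.375, -1.25]

-0.2617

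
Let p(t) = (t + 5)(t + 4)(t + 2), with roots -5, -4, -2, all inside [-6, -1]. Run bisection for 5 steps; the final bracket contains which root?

-2

t = -3.5 gives p = -1.125, negative; keep [-3.5, -1]
t = -2.25 gives p = -1.203125, negative; keep [-2.25, -1]
t = -1.625 gives p = 3.005859, positive; keep [-2.25, -1.625]
t = -1.9375 gives p = 0.3948, positive; keep [-2.25, -1.9375]
t = -2.09375 gives p = -0.5194, negative; keep [-2.09375, -1.9375]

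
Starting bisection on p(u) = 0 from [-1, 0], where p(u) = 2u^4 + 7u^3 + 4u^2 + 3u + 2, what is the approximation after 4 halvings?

-0.6875

u = -0.5 gives p = 0.75, positive; keep [-1, -0.5]
u = -0.75 gives p = -0.320312, negative; keep [-0.75, -0.5]
u = -0.625 gives p = 0.283691, positive; keep [-0.75, -0.625]
u = -0.6875 gives p = 0.0003, positive; keep [-0.75, -0.6875]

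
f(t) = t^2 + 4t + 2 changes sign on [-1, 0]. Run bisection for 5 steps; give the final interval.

[-0.59375, -0.5625]

f(-0.5) = 0.25 > 0, so the root lies in [-1, -0.5]
f(-0.75) = -0.4375 < 0, so the root lies in [-0.75, -0.5]
f(-0.625) = -0.109375 < 0, so the root lies in [-0.625, -0.5]
f(-0.5625) = 0.0664 > 0, so the root lies in [-0.625, -0.5625]
f(-0.59375) = -0.0225 < 0, so the root lies in [-0.59375, -0.5625]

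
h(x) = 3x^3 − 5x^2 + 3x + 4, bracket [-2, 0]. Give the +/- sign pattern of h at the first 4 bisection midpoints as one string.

-+--

midpoint -1: h = -7 < 0 → [-1, 0]
midpoint -0.5: h = 0.875 > 0 → [-1, -0.5]
midpoint -0.75: h = -2.328125 < 0 → [-0.75, -0.5]
midpoint -0.625: h = -0.5605 < 0 → [-0.625, -0.5]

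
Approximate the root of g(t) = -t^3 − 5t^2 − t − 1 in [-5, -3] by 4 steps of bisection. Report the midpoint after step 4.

-4.875

midpoint -4: g = -13 < 0 → [-5, -4]
midpoint -4.5: g = -6.625 < 0 → [-5, -4.5]
midpoint -4.75: g = -1.890625 < 0 → [-5, -4.75]
midpoint -4.875: g = 0.9043 > 0 → [-4.875, -4.75]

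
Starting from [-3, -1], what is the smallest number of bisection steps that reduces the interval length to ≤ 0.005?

Width after n steps is 2/2^n. Need 2^n ≥ 2/0.005 = 400.
2^8 = 256 < 400 ≤ 2^9 = 512, so n = 9.

9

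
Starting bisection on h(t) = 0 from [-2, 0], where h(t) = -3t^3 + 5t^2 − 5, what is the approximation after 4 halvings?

t = -1 gives h = 3, positive; keep [-1, 0]
t = -0.5 gives h = -3.375, negative; keep [-1, -0.5]
t = -0.75 gives h = -0.921875, negative; keep [-1, -0.75]
t = -0.875 gives h = 0.8379, positive; keep [-0.875, -0.75]

-0.875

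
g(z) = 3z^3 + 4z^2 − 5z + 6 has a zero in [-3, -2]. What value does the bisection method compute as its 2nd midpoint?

g(-2.5) = -3.375 < 0, so the root lies in [-2.5, -2]
g(-2.25) = 3.328125 > 0, so the root lies in [-2.5, -2.25]

-2.25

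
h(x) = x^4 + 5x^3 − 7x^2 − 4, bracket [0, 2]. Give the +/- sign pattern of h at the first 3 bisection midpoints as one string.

-+-

h(1) = -5 < 0, so the root lies in [1, 2]
h(1.5) = 2.1875 > 0, so the root lies in [1, 1.5]
h(1.25) = -2.730469 < 0, so the root lies in [1.25, 1.5]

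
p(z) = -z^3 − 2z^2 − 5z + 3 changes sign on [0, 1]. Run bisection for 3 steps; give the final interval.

[0.375, 0.5]

z = 0.5 gives p = -0.125, negative; keep [0, 0.5]
z = 0.25 gives p = 1.609375, positive; keep [0.25, 0.5]
z = 0.375 gives p = 0.791016, positive; keep [0.375, 0.5]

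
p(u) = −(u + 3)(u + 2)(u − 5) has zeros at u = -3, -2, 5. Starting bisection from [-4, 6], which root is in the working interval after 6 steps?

m = 1, p(m) = 48 (+); new bracket [1, 6]
m = 3.5, p(m) = 53.625 (+); new bracket [3.5, 6]
m = 4.75, p(m) = 13.078125 (+); new bracket [4.75, 6]
m = 5.375, p(m) = -23.1621 (−); new bracket [4.75, 5.375]
m = 5.0625, p(m) = -3.5588 (−); new bracket [4.75, 5.0625]
m = 4.90625, p(m) = 5.119 (+); new bracket [4.90625, 5.0625]

5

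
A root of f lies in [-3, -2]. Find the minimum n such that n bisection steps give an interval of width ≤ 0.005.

8

Width after n steps is 1/2^n. Need 2^n ≥ 1/0.005 = 200.
2^7 = 128 < 200 ≤ 2^8 = 256, so n = 8.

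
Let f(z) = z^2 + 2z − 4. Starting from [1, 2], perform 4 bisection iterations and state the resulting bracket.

[1.1875, 1.25]

f(1.5) = 1.25 > 0, so the root lies in [1, 1.5]
f(1.25) = 0.0625 > 0, so the root lies in [1, 1.25]
f(1.125) = -0.484375 < 0, so the root lies in [1.125, 1.25]
f(1.1875) = -0.2148 < 0, so the root lies in [1.1875, 1.25]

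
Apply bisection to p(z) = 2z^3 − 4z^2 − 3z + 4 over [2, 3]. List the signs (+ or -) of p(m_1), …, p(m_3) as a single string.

+-+

z = 2.5 gives p = 2.75, positive; keep [2, 2.5]
z = 2.25 gives p = -0.21875, negative; keep [2.25, 2.5]
z = 2.375 gives p = 1.105469, positive; keep [2.25, 2.375]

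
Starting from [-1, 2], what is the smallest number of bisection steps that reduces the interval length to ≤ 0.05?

6

Width after n steps is 3/2^n. Need 2^n ≥ 3/0.05 = 60.
2^5 = 32 < 60 ≤ 2^6 = 64, so n = 6.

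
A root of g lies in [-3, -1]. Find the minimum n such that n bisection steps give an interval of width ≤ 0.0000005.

Width after n steps is 2/2^n. Need 2^n ≥ 2/0.0000005 = 4000000.
2^21 = 2097152 < 4000000 ≤ 2^22 = 4194304, so n = 22.

22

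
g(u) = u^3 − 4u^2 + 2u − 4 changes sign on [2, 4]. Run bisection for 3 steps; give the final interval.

m = 3, g(m) = -7 (−); new bracket [3, 4]
m = 3.5, g(m) = -3.125 (−); new bracket [3.5, 4]
m = 3.75, g(m) = -0.015625 (−); new bracket [3.75, 4]

[3.75, 4]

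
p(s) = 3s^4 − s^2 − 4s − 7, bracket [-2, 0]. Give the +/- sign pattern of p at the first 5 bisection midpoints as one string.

s = -1 gives p = -1, negative; keep [-2, -1]
s = -1.5 gives p = 11.9375, positive; keep [-1.5, -1]
s = -1.25 gives p = 3.761719, positive; keep [-1.25, -1]
s = -1.125 gives p = 1.0398, positive; keep [-1.125, -1]
s = -1.0625 gives p = -0.0556, negative; keep [-1.125, -1.0625]

-+++-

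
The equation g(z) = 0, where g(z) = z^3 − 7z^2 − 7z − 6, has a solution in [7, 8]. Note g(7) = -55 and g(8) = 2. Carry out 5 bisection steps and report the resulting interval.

[7.96875, 8]

z = 7.5 gives g = -30.375, negative; keep [7.5, 8]
z = 7.75 gives g = -15.203125, negative; keep [7.75, 8]
z = 7.875 gives g = -6.861328, negative; keep [7.875, 8]
z = 7.9375 gives g = -2.4963, negative; keep [7.9375, 8]
z = 7.96875 gives g = -0.2647, negative; keep [7.96875, 8]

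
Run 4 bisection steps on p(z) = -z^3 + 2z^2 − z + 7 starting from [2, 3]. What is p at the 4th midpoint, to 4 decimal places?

-0.6531

p(2.5) = 1.375 > 0, so the root lies in [2.5, 3]
p(2.75) = -1.421875 < 0, so the root lies in [2.5, 2.75]
p(2.625) = 0.068359 > 0, so the root lies in [2.625, 2.75]
p(2.6875) = -0.6531 < 0, so the root lies in [2.625, 2.6875]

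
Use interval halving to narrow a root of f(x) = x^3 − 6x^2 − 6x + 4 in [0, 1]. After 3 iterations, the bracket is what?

[0.375, 0.5]

x = 0.5 gives f = -0.375, negative; keep [0, 0.5]
x = 0.25 gives f = 2.140625, positive; keep [0.25, 0.5]
x = 0.375 gives f = 0.958984, positive; keep [0.375, 0.5]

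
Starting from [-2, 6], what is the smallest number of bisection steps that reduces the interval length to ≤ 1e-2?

10

Width after n steps is 8/2^n. Need 2^n ≥ 8/1e-2 = 800.
2^9 = 512 < 800 ≤ 2^10 = 1024, so n = 10.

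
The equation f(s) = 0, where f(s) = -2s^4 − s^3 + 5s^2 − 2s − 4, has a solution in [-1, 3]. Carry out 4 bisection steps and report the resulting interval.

[-0.75, -0.5]

s = 1 gives f = -4, negative; keep [-1, 1]
s = 0 gives f = -4, negative; keep [-1, 0]
s = -0.5 gives f = -1.75, negative; keep [-1, -0.5]
s = -0.75 gives f = 0.1016, positive; keep [-0.75, -0.5]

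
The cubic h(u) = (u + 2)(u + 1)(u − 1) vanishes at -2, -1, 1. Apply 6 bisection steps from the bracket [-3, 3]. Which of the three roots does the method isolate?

midpoint 0: h = -2 < 0 → [0, 3]
midpoint 1.5: h = 4.375 > 0 → [0, 1.5]
midpoint 0.75: h = -1.203125 < 0 → [0.75, 1.5]
midpoint 1.125: h = 0.8301 > 0 → [0.75, 1.125]
midpoint 0.9375: h = -0.3557 < 0 → [0.9375, 1.125]
midpoint 1.03125: h = 0.1924 > 0 → [0.9375, 1.03125]

1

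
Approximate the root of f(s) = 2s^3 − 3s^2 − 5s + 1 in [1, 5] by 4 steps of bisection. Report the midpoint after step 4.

m = 3, f(m) = 13 (+); new bracket [1, 3]
m = 2, f(m) = -5 (−); new bracket [2, 3]
m = 2.5, f(m) = 1 (+); new bracket [2, 2.5]
m = 2.25, f(m) = -2.6562 (−); new bracket [2.25, 2.5]

2.25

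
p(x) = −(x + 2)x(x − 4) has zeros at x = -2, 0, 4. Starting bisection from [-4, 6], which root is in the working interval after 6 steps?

m = 1, p(m) = 9 (+); new bracket [1, 6]
m = 3.5, p(m) = 9.625 (+); new bracket [3.5, 6]
m = 4.75, p(m) = -24.046875 (−); new bracket [3.5, 4.75]
m = 4.125, p(m) = -3.1582 (−); new bracket [3.5, 4.125]
m = 3.8125, p(m) = 4.155 (+); new bracket [3.8125, 4.125]
m = 3.96875, p(m) = 0.7403 (+); new bracket [3.96875, 4.125]

4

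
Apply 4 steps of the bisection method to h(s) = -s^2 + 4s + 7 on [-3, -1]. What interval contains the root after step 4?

[-1.375, -1.25]

h(-2) = -5 < 0, so the root lies in [-2, -1]
h(-1.5) = -1.25 < 0, so the root lies in [-1.5, -1]
h(-1.25) = 0.4375 > 0, so the root lies in [-1.5, -1.25]
h(-1.375) = -0.3906 < 0, so the root lies in [-1.375, -1.25]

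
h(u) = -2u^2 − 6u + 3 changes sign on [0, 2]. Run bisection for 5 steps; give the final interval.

[0.375, 0.4375]

m = 1, h(m) = -5 (−); new bracket [0, 1]
m = 0.5, h(m) = -0.5 (−); new bracket [0, 0.5]
m = 0.25, h(m) = 1.375 (+); new bracket [0.25, 0.5]
m = 0.375, h(m) = 0.4688 (+); new bracket [0.375, 0.5]
m = 0.4375, h(m) = -0.0078 (−); new bracket [0.375, 0.4375]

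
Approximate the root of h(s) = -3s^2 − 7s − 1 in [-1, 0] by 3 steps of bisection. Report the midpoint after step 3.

-0.125

m = -0.5, h(m) = 1.75 (+); new bracket [-0.5, 0]
m = -0.25, h(m) = 0.5625 (+); new bracket [-0.25, 0]
m = -0.125, h(m) = -0.171875 (−); new bracket [-0.25, -0.125]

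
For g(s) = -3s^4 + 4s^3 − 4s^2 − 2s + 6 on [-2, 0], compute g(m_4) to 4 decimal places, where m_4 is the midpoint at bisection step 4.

0.2493

m = -1, g(m) = -3 (−); new bracket [-1, 0]
m = -0.5, g(m) = 5.3125 (+); new bracket [-1, -0.5]
m = -0.75, g(m) = 2.613281 (+); new bracket [-1, -0.75]
m = -0.875, g(m) = 0.2493 (+); new bracket [-1, -0.875]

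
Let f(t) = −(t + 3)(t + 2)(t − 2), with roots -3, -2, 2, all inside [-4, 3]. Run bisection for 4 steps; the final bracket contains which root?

2

m = -0.5, f(m) = 9.375 (+); new bracket [-0.5, 3]
m = 1.25, f(m) = 10.359375 (+); new bracket [1.25, 3]
m = 2.125, f(m) = -2.642578 (−); new bracket [1.25, 2.125]
m = 1.6875, f(m) = 5.4016 (+); new bracket [1.6875, 2.125]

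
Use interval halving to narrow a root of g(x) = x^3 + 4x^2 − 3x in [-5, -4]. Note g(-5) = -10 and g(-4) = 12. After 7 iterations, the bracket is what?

midpoint -4.5: g = 3.375 > 0 → [-5, -4.5]
midpoint -4.75: g = -2.671875 < 0 → [-4.75, -4.5]
midpoint -4.625: g = 0.505859 > 0 → [-4.75, -4.625]
midpoint -4.6875: g = -1.0437 < 0 → [-4.6875, -4.625]
midpoint -4.65625: g = -0.2592 < 0 → [-4.65625, -4.625]
midpoint -4.640625: g = 0.1258 > 0 → [-4.65625, -4.640625]
midpoint -4.6484375: g = -0.0661 < 0 → [-4.6484375, -4.640625]

[-4.6484375, -4.640625]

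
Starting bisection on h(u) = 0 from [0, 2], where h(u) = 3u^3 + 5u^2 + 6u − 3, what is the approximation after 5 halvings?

u = 1 gives h = 11, positive; keep [0, 1]
u = 0.5 gives h = 1.625, positive; keep [0, 0.5]
u = 0.25 gives h = -1.140625, negative; keep [0.25, 0.5]
u = 0.375 gives h = 0.1113, positive; keep [0.25, 0.375]
u = 0.3125 gives h = -0.5452, negative; keep [0.3125, 0.375]

0.3125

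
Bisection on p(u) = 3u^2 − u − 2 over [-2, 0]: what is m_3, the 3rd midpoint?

u = -1 gives p = 2, positive; keep [-1, 0]
u = -0.5 gives p = -0.75, negative; keep [-1, -0.5]
u = -0.75 gives p = 0.4375, positive; keep [-0.75, -0.5]

-0.75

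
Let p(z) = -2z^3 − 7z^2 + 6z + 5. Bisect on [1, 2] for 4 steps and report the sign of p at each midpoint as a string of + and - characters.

m = 1.5, p(m) = -8.5 (−); new bracket [1, 1.5]
m = 1.25, p(m) = -2.34375 (−); new bracket [1, 1.25]
m = 1.125, p(m) = 0.042969 (+); new bracket [1.125, 1.25]
m = 1.1875, p(m) = -1.0952 (−); new bracket [1.125, 1.1875]

--+-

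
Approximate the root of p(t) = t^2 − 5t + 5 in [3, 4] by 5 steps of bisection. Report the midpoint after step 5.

3.59375

t = 3.5 gives p = -0.25, negative; keep [3.5, 4]
t = 3.75 gives p = 0.3125, positive; keep [3.5, 3.75]
t = 3.625 gives p = 0.015625, positive; keep [3.5, 3.625]
t = 3.5625 gives p = -0.1211, negative; keep [3.5625, 3.625]
t = 3.59375 gives p = -0.0537, negative; keep [3.59375, 3.625]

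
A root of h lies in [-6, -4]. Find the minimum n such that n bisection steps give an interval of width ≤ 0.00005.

16

Width after n steps is 2/2^n. Need 2^n ≥ 2/0.00005 = 40000.
2^15 = 32768 < 40000 ≤ 2^16 = 65536, so n = 16.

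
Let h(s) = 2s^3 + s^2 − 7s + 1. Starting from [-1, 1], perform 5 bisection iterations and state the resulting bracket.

h(0) = 1 > 0, so the root lies in [0, 1]
h(0.5) = -2 < 0, so the root lies in [0, 0.5]
h(0.25) = -0.65625 < 0, so the root lies in [0, 0.25]
h(0.125) = 0.1445 > 0, so the root lies in [0.125, 0.25]
h(0.1875) = -0.2642 < 0, so the root lies in [0.125, 0.1875]

[0.125, 0.1875]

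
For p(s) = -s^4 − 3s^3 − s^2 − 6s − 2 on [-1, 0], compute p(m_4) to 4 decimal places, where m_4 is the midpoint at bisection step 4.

-0.1406

p(-0.5) = 1.0625 > 0, so the root lies in [-0.5, 0]
p(-0.25) = -0.519531 < 0, so the root lies in [-0.5, -0.25]
p(-0.375) = 0.247803 > 0, so the root lies in [-0.375, -0.25]
p(-0.3125) = -0.1406 < 0, so the root lies in [-0.375, -0.3125]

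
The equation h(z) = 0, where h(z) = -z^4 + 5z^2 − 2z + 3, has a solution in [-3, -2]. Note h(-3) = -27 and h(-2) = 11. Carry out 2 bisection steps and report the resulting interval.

[-2.75, -2.5]

h(-2.5) = 0.1875 > 0, so the root lies in [-3, -2.5]
h(-2.75) = -10.878906 < 0, so the root lies in [-2.75, -2.5]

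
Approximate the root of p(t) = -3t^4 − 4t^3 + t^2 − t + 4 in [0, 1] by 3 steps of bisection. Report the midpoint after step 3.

p(0.5) = 3.0625 > 0, so the root lies in [0.5, 1]
p(0.75) = 1.175781 > 0, so the root lies in [0.75, 1]
p(0.875) = -0.547607 < 0, so the root lies in [0.75, 0.875]

0.875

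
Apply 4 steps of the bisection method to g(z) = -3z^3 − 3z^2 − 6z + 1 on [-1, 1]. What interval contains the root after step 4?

[0.125, 0.25]

m = 0, g(m) = 1 (+); new bracket [0, 1]
m = 0.5, g(m) = -3.125 (−); new bracket [0, 0.5]
m = 0.25, g(m) = -0.734375 (−); new bracket [0, 0.25]
m = 0.125, g(m) = 0.1973 (+); new bracket [0.125, 0.25]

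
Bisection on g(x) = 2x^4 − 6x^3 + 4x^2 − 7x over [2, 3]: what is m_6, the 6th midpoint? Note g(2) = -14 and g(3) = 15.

midpoint 2.5: g = -8.125 < 0 → [2.5, 3]
midpoint 2.75: g = 0.601562 > 0 → [2.5, 2.75]
midpoint 2.625: g = -4.378418 < 0 → [2.625, 2.75]
midpoint 2.6875: g = -2.0537 < 0 → [2.6875, 2.75]
midpoint 2.71875: g = -0.7688 < 0 → [2.71875, 2.75]
midpoint 2.734375: g = -0.0945 < 0 → [2.734375, 2.75]

2.734375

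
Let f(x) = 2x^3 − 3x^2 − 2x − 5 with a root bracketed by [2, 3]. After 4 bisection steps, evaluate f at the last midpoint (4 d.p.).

m = 2.5, f(m) = 2.5 (+); new bracket [2, 2.5]
m = 2.25, f(m) = -1.90625 (−); new bracket [2.25, 2.5]
m = 2.375, f(m) = 0.121094 (+); new bracket [2.25, 2.375]
m = 2.3125, f(m) = -0.9351 (−); new bracket [2.3125, 2.375]

-0.9351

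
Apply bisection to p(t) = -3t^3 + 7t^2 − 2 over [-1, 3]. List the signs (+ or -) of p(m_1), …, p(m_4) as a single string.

++--

m = 1, p(m) = 2 (+); new bracket [1, 3]
m = 2, p(m) = 2 (+); new bracket [2, 3]
m = 2.5, p(m) = -5.125 (−); new bracket [2, 2.5]
m = 2.25, p(m) = -0.7344 (−); new bracket [2, 2.25]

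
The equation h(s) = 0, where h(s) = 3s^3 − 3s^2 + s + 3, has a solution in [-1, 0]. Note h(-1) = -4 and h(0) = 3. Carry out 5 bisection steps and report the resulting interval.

h(-0.5) = 1.375 > 0, so the root lies in [-1, -0.5]
h(-0.75) = -0.703125 < 0, so the root lies in [-0.75, -0.5]
h(-0.625) = 0.470703 > 0, so the root lies in [-0.75, -0.625]
h(-0.6875) = -0.0803 < 0, so the root lies in [-0.6875, -0.625]
h(-0.65625) = 0.2039 > 0, so the root lies in [-0.6875, -0.65625]

[-0.6875, -0.65625]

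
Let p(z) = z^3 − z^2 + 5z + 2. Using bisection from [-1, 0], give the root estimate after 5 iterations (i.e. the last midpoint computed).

m = -0.5, p(m) = -0.875 (−); new bracket [-0.5, 0]
m = -0.25, p(m) = 0.671875 (+); new bracket [-0.5, -0.25]
m = -0.375, p(m) = -0.068359 (−); new bracket [-0.375, -0.25]
m = -0.3125, p(m) = 0.3093 (+); new bracket [-0.375, -0.3125]
m = -0.34375, p(m) = 0.1225 (+); new bracket [-0.375, -0.34375]

-0.34375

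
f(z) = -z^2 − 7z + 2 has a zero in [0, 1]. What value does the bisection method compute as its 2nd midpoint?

0.25

midpoint 0.5: f = -1.75 < 0 → [0, 0.5]
midpoint 0.25: f = 0.1875 > 0 → [0.25, 0.5]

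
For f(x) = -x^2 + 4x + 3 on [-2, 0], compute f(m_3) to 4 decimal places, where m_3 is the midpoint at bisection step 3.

midpoint -1: f = -2 < 0 → [-1, 0]
midpoint -0.5: f = 0.75 > 0 → [-1, -0.5]
midpoint -0.75: f = -0.5625 < 0 → [-0.75, -0.5]

-0.5625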